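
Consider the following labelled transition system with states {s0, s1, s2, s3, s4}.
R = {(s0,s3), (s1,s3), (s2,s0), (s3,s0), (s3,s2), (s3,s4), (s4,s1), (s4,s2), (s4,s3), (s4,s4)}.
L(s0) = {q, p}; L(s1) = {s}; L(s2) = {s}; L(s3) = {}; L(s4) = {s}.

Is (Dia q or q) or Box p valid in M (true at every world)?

No

Let φ = (Dia q or q) or Box p. Evaluate φ at each world:
  s0 (successors {s3}): φ is true.
  s1 (successors {s3}): φ is false.
  s2 (successors {s0}): φ is true.
  s3 (successors {s0, s2, s4}): φ is true.
  s4 (successors {s1, s2, s3, s4}): φ is false.
Detail at s1 (counterexample):
  At s1: Dia q or q is false, Box p is false, so (Dia q or q) or Box p is false.
    At s1: Dia q is false, q is false, so Dia q or q is false.
      At s1: Dia q requires q at some successor in {s3}.
        At s3: q is false.
      So Dia q is false at s1.
    At s1: Box p requires p at every successor {s3}.
      p fails at s3, so Box p is false at s1.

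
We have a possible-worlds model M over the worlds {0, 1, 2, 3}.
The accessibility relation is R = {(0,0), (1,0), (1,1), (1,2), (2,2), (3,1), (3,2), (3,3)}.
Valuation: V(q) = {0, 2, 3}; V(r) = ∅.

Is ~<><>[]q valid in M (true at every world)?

Let φ = ~<><>[]q. Evaluate φ at each world:
  0 (successors {0}): φ is false.
  1 (successors {0, 1, 2}): φ is false.
  2 (successors {2}): φ is false.
  3 (successors {1, 2, 3}): φ is false.
Detail at 0 (counterexample):
  At 0: <><>[]q is true, so ~<><>[]q is false.
    At 0: <><>[]q requires <>[]q at some successor in {0}.
      <>[]q holds at 0, so <><>[]q is true at 0.

No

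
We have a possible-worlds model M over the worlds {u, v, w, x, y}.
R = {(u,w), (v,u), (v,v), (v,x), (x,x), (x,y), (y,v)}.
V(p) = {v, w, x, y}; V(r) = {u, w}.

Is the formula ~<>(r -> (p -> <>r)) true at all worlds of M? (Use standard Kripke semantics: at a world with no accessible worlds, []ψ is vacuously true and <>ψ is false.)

Let φ = ~<>(r -> (p -> <>r)). Evaluate φ at each world:
  u (successors {w}): φ is true.
  v (successors {u, v, x}): φ is false.
  w (successors ∅): φ is true.
  x (successors {x, y}): φ is false.
  y (successors {v}): φ is false.
Detail at v (counterexample):
  At v: <>(r -> (p -> <>r)) is true, so ~<>(r -> (p -> <>r)) is false.
    At v: <>(r -> (p -> <>r)) requires r -> (p -> <>r) at some successor in {u, v, x}.
      r -> (p -> <>r) holds at u, so <>(r -> (p -> <>r)) is true at v.

No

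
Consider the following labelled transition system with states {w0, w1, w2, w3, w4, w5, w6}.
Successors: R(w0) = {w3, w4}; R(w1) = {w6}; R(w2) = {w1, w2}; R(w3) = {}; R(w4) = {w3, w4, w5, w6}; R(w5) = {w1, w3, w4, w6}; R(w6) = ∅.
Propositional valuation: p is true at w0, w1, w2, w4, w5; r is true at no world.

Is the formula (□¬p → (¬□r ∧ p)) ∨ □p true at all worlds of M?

Yes

Let φ = (□¬p → (¬□r ∧ p)) ∨ □p. Evaluate φ at each world:
  w0 (successors {w3, w4}): φ is true.
  w1 (successors {w6}): φ is true.
  w2 (successors {w1, w2}): φ is true.
  w3 (successors ∅): φ is true.
  w4 (successors {w3, w4, w5, w6}): φ is true.
  w5 (successors {w1, w3, w4, w6}): φ is true.
  w6 (successors ∅): φ is true.
For instance, at w2:
  At w2: □¬p → (¬□r ∧ p) is true, □p is true, so (□¬p → (¬□r ∧ p)) ∨ □p is true.
    At w2: □¬p is false, ¬□r ∧ p is true, so □¬p → (¬□r ∧ p) is true.
      At w2: □¬p requires ¬p at every successor {w1, w2}.
        ¬p fails at w1, so □¬p is false at w2.
      At w2: ¬□r is true, p is true, so ¬□r ∧ p is true.
    At w2: □p requires p at every successor {w1, w2}.
      At w1: p is true.
      At w2: p is true.
    So □p is true at w2.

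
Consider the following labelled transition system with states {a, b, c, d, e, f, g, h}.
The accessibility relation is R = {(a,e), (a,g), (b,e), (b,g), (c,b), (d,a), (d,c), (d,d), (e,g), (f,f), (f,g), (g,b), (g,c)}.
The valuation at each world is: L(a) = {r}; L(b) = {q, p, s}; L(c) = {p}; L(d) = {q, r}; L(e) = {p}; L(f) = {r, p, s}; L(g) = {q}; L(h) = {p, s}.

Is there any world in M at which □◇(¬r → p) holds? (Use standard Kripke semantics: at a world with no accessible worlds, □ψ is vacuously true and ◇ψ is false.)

Let φ = □◇(¬r → p). Evaluate φ at each world:
  a (successors {e, g}): φ is false.
  b (successors {e, g}): φ is false.
  c (successors {b}): φ is true.
  d (successors {a, c, d}): φ is true.
  e (successors {g}): φ is true.
  f (successors {f, g}): φ is true.
  g (successors {b, c}): φ is true.
  h (successors ∅): φ is true.
Detail at c (witness):
  At c: □◇(¬r → p) requires ◇(¬r → p) at every successor {b}.
      At b: ◇(¬r → p) requires ¬r → p at some successor in {e, g}.
        ¬r → p holds at e, so ◇(¬r → p) is true at b.
  So □◇(¬r → p) is true at c.

Yes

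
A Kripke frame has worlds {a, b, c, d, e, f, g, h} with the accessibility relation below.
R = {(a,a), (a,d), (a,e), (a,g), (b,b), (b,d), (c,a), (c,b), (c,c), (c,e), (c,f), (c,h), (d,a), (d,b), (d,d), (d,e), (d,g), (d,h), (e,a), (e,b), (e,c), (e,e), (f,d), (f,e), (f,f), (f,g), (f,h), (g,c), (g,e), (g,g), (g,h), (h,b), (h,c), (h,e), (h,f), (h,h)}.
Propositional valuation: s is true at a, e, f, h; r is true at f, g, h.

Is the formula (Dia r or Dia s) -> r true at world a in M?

At a: Dia r or Dia s is true, r is false, so (Dia r or Dia s) -> r is false.
  At a: Dia r is true, Dia s is true, so Dia r or Dia s is true.
    At a: Dia r requires r at some successor in {a, d, e, g}.
      r holds at g, so Dia r is true at a.
    At a: Dia s requires s at some successor in {a, d, e, g}.
      s holds at a, so Dia s is true at a.

No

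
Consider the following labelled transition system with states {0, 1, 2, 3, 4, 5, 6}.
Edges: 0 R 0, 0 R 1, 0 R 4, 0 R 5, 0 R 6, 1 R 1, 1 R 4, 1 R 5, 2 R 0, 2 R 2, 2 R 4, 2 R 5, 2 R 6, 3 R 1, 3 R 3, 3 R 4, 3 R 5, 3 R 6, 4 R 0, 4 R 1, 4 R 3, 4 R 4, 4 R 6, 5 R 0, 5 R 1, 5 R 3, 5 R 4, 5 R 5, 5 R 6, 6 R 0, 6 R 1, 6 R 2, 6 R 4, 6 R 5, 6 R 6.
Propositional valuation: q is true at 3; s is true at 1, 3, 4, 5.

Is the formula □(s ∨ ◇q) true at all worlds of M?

Let φ = □(s ∨ ◇q). Evaluate φ at each world:
  0 (successors {0, 1, 4, 5, 6}): φ is false.
  1 (successors {1, 4, 5}): φ is true.
  2 (successors {0, 2, 4, 5, 6}): φ is false.
  3 (successors {1, 3, 4, 5, 6}): φ is false.
  4 (successors {0, 1, 3, 4, 6}): φ is false.
  5 (successors {0, 1, 3, 4, 5, 6}): φ is false.
  6 (successors {0, 1, 2, 4, 5, 6}): φ is false.
Detail at 0 (counterexample):
  At 0: □(s ∨ ◇q) requires s ∨ ◇q at every successor {0, 1, 4, 5, 6}.
    s ∨ ◇q fails at 0, so □(s ∨ ◇q) is false at 0.
      At 0: s is false, ◇q is false, so s ∨ ◇q is false.

No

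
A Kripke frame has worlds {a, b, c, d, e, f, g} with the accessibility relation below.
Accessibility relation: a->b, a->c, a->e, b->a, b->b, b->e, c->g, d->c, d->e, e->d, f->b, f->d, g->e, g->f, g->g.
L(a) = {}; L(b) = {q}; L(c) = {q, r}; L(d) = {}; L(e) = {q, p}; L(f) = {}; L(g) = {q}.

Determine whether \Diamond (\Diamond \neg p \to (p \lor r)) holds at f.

No

At f: \Diamond (\Diamond \neg p \to (p \lor r)) requires \Diamond \neg p \to (p \lor r) at some successor in {b, d}.
  At b: \Diamond \neg p \to (p \lor r) is false.
  At d: \Diamond \neg p \to (p \lor r) is false.
So \Diamond (\Diamond \neg p \to (p \lor r)) is false at f.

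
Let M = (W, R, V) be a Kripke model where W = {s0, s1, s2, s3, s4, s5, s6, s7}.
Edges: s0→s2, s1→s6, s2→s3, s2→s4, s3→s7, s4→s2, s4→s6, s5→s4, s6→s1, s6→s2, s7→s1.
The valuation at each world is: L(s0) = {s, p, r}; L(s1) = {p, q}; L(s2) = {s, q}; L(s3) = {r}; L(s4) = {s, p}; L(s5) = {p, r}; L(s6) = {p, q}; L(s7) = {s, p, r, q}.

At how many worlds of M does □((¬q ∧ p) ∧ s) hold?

1

Recall that □ψ holds at a world iff ψ holds at every accessible world, and ◇ψ holds iff ψ holds at some accessible world.
Let φ = □((¬q ∧ p) ∧ s). Evaluate φ at each world:
  s0 (successors {s2}): φ is false.
  s1 (successors {s6}): φ is false.
  s2 (successors {s3, s4}): φ is false.
  s3 (successors {s7}): φ is false.
  s4 (successors {s2, s6}): φ is false.
  s5 (successors {s4}): φ is true.
  s6 (successors {s1, s2}): φ is false.
  s7 (successors {s1}): φ is false.
For instance, at s7:
  At s7: □((¬q ∧ p) ∧ s) requires (¬q ∧ p) ∧ s at every successor {s1}.
    (¬q ∧ p) ∧ s fails at s1, so □((¬q ∧ p) ∧ s) is false at s7.
Satisfying worlds: {s5}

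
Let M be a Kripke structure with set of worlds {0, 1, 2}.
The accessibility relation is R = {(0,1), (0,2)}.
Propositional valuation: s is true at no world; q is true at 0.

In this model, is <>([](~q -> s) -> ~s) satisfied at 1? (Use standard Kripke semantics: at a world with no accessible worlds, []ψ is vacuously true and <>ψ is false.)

At 1: no accessible worlds, so <>([](~q -> s) -> ~s) is false.

No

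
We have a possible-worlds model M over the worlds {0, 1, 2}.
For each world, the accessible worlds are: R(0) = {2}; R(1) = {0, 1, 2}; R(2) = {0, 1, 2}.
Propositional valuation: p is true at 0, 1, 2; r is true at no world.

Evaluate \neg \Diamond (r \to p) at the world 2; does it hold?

At 2: \Diamond (r \to p) is true, so \neg \Diamond (r \to p) is false.
  At 2: \Diamond (r \to p) requires r \to p at some successor in {0, 1, 2}.
    r \to p holds at 0, so \Diamond (r \to p) is true at 2.

No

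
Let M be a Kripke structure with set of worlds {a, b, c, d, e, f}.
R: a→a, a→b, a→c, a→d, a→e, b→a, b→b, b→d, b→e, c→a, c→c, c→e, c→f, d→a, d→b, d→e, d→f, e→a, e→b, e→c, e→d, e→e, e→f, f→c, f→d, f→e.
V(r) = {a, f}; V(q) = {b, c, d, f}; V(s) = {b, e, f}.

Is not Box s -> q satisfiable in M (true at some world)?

Yes

Let φ = not Box s -> q. Evaluate φ at each world:
  a (successors {a, b, c, d, e}): φ is false.
  b (successors {a, b, d, e}): φ is true.
  c (successors {a, c, e, f}): φ is true.
  d (successors {a, b, e, f}): φ is true.
  e (successors {a, b, c, d, e, f}): φ is false.
  f (successors {c, d, e}): φ is true.
Detail at b (witness):
  At b: not Box s is true, q is true, so not Box s -> q is true.
    At b: Box s is false, so not Box s is true.
      At b: Box s requires s at every successor {a, b, d, e}.
        s fails at a, so Box s is false at b.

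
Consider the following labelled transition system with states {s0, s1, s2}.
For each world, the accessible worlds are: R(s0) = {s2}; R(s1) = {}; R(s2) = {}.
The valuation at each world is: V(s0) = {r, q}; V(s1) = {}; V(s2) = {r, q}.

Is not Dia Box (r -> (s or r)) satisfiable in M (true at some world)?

Let φ = not Dia Box (r -> (s or r)). Evaluate φ at each world:
  s0 (successors {s2}): φ is false.
  s1 (successors ∅): φ is true.
  s2 (successors ∅): φ is true.
Detail at s1 (witness):
  At s1: Dia Box (r -> (s or r)) is false, so not Dia Box (r -> (s or r)) is true.
    At s1: no accessible worlds, so Dia Box (r -> (s or r)) is false.

Yes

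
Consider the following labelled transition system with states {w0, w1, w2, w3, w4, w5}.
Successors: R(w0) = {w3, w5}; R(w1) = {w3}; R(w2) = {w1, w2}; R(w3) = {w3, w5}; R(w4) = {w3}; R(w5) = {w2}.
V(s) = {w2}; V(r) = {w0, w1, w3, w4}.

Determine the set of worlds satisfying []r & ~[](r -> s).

Let φ = []r & ~[](r -> s). Evaluate φ at each world:
  w0 (successors {w3, w5}): φ is false.
  w1 (successors {w3}): φ is true.
  w2 (successors {w1, w2}): φ is false.
  w3 (successors {w3, w5}): φ is false.
  w4 (successors {w3}): φ is true.
  w5 (successors {w2}): φ is false.
For instance, at w2:
  At w2: []r is false, ~[](r -> s) is true, so []r & ~[](r -> s) is false.
    At w2: []r requires r at every successor {w1, w2}.
      r fails at w2, so []r is false at w2.
    At w2: [](r -> s) is false, so ~[](r -> s) is true.
      At w2: [](r -> s) requires r -> s at every successor {w1, w2}.
        r -> s fails at w1, so [](r -> s) is false at w2.
Satisfying worlds: {w1, w4}

w1, w4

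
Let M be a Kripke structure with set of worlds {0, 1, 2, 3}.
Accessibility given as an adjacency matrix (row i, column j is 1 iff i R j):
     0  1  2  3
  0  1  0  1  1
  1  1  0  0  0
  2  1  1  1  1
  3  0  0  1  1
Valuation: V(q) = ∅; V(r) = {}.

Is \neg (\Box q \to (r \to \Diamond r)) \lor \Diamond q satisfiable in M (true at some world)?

Let φ = \neg (\Box q \to (r \to \Diamond r)) \lor \Diamond q. Evaluate φ at each world:
  0 (successors {0, 2, 3}): φ is false.
  1 (successors {0}): φ is false.
  2 (successors {0, 1, 2, 3}): φ is false.
  3 (successors {2, 3}): φ is false.
For instance, at 2:
  At 2: \neg (\Box q \to (r \to \Diamond r)) is false, \Diamond q is false, so \neg (\Box q \to (r \to \Diamond r)) \lor \Diamond q is false.
    At 2: \Box q \to (r \to \Diamond r) is true, so \neg (\Box q \to (r \to \Diamond r)) is false.
      At 2: \Box q is false, r \to \Diamond r is true, so \Box q \to (r \to \Diamond r) is true.
    At 2: \Diamond q requires q at some successor in {0, 1, 2, 3}.
      At 0: q is false.
      At 1: q is false.
      At 2: q is false.
      At 3: q is false.
    So \Diamond q is false at 2.

No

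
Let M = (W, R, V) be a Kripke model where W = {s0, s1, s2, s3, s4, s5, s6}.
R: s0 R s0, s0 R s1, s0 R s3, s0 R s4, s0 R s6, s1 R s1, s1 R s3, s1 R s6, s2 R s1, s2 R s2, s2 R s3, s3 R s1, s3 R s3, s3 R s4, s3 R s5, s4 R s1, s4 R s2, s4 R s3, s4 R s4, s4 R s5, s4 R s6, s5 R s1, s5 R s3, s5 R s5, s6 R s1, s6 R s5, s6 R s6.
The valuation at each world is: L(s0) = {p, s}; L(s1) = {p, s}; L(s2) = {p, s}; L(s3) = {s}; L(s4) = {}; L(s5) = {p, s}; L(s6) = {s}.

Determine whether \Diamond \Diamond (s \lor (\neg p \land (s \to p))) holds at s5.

At s5: \Diamond \Diamond (s \lor (\neg p \land (s \to p))) requires \Diamond (s \lor (\neg p \land (s \to p))) at some successor in {s1, s3, s5}.
  \Diamond (s \lor (\neg p \land (s \to p))) holds at s1, so \Diamond \Diamond (s \lor (\neg p \land (s \to p))) is true at s5.
    At s1: \Diamond (s \lor (\neg p \land (s \to p))) requires s \lor (\neg p \land (s \to p)) at some successor in {s1, s3, s6}.
      s \lor (\neg p \land (s \to p)) holds at s1, so \Diamond (s \lor (\neg p \land (s \to p))) is true at s1.

Yes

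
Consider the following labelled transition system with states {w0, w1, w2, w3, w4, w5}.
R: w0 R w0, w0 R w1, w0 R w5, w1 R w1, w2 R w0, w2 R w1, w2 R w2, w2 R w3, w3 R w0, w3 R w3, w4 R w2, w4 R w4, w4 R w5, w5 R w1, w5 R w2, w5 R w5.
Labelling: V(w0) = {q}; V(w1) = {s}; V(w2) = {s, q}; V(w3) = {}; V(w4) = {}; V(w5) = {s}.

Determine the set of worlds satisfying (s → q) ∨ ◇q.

Let φ = (s → q) ∨ ◇q. Evaluate φ at each world:
  w0 (successors {w0, w1, w5}): φ is true.
  w1 (successors {w1}): φ is false.
  w2 (successors {w0, w1, w2, w3}): φ is true.
  w3 (successors {w0, w3}): φ is true.
  w4 (successors {w2, w4, w5}): φ is true.
  w5 (successors {w1, w2, w5}): φ is true.
For instance, at w5:
  At w5: s → q is false, ◇q is true, so (s → q) ∨ ◇q is true.
    At w5: ◇q requires q at some successor in {w1, w2, w5}.
      q holds at w2, so ◇q is true at w5.
Satisfying worlds: {w0, w2, w3, w4, w5}

w0, w2, w3, w4, w5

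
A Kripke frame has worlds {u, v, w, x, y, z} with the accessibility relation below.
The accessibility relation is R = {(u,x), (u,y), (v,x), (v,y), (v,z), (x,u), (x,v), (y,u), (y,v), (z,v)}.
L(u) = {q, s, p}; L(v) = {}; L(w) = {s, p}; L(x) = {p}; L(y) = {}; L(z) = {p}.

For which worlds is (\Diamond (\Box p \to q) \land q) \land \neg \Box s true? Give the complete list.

Recall that \Box ψ holds at a world iff ψ holds at every accessible world, and \Diamond ψ holds iff ψ holds at some accessible world.
Let φ = (\Diamond (\Box p \to q) \land q) \land \neg \Box s. Evaluate φ at each world:
  u (successors {x, y}): φ is true.
  v (successors {x, y, z}): φ is false.
  w (successors ∅): φ is false.
  x (successors {u, v}): φ is false.
  y (successors {u, v}): φ is false.
  z (successors {v}): φ is false.
For instance, at v:
  At v: \Diamond (\Box p \to q) \land q is false, \neg \Box s is true, so (\Diamond (\Box p \to q) \land q) \land \neg \Box s is false.
    At v: \Diamond (\Box p \to q) is true, q is false, so \Diamond (\Box p \to q) \land q is false.
      At v: \Diamond (\Box p \to q) requires \Box p \to q at some successor in {x, y, z}.
        \Box p \to q holds at x, so \Diamond (\Box p \to q) is true at v.
    At v: \Box s is false, so \neg \Box s is true.
      At v: \Box s requires s at every successor {x, y, z}.
        s fails at x, so \Box s is false at v.
Satisfying worlds: {u}

u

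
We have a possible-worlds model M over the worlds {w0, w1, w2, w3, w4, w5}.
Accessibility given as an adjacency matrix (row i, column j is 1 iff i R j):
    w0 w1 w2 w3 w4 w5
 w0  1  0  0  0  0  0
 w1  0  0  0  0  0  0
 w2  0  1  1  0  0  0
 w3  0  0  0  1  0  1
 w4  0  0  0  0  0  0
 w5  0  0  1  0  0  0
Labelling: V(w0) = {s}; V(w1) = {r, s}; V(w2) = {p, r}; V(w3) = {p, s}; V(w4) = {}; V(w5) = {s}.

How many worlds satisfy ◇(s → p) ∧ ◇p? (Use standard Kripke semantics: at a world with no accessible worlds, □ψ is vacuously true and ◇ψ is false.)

Let φ = ◇(s → p) ∧ ◇p. Evaluate φ at each world:
  w0 (successors {w0}): φ is false.
  w1 (successors ∅): φ is false.
  w2 (successors {w1, w2}): φ is true.
  w3 (successors {w3, w5}): φ is true.
  w4 (successors ∅): φ is false.
  w5 (successors {w2}): φ is true.
For instance, at w0:
  At w0: ◇(s → p) is false, ◇p is false, so ◇(s → p) ∧ ◇p is false.
    At w0: ◇(s → p) requires s → p at some successor in {w0}.
      At w0: s → p is false.
    So ◇(s → p) is false at w0.
    At w0: ◇p requires p at some successor in {w0}.
      At w0: p is false.
    So ◇p is false at w0.
Satisfying worlds: {w2, w3, w5}

3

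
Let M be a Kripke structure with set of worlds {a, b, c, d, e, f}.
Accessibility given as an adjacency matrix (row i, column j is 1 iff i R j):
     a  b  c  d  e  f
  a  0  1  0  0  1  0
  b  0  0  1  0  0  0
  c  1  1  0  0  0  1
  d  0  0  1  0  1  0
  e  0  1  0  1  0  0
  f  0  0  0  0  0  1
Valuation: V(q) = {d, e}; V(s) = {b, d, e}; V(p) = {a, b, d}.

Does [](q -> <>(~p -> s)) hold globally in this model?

Let φ = [](q -> <>(~p -> s)). Evaluate φ at each world:
  a (successors {b, e}): φ is true.
  b (successors {c}): φ is true.
  c (successors {a, b, f}): φ is true.
  d (successors {c, e}): φ is true.
  e (successors {b, d}): φ is true.
  f (successors {f}): φ is true.
For instance, at e:
  At e: [](q -> <>(~p -> s)) requires q -> <>(~p -> s) at every successor {b, d}.
      At b: q is false, <>(~p -> s) is false, so q -> <>(~p -> s) is true.
      At d: q is true, <>(~p -> s) is true, so q -> <>(~p -> s) is true.
  So [](q -> <>(~p -> s)) is true at e.

Yes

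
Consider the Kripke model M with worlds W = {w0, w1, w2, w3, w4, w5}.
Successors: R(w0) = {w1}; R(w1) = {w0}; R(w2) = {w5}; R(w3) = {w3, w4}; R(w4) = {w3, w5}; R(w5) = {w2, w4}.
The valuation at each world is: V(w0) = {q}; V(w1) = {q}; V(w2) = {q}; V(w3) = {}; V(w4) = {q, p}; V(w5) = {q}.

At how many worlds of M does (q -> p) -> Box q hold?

Let φ = (q -> p) -> Box q. Evaluate φ at each world:
  w0 (successors {w1}): φ is true.
  w1 (successors {w0}): φ is true.
  w2 (successors {w5}): φ is true.
  w3 (successors {w3, w4}): φ is false.
  w4 (successors {w3, w5}): φ is false.
  w5 (successors {w2, w4}): φ is true.
For instance, at w0:
  At w0: q -> p is false, Box q is true, so (q -> p) -> Box q is true.
    At w0: Box q requires q at every successor {w1}.
      At w1: q is true.
    So Box q is true at w0.
Satisfying worlds: {w0, w1, w2, w5}

4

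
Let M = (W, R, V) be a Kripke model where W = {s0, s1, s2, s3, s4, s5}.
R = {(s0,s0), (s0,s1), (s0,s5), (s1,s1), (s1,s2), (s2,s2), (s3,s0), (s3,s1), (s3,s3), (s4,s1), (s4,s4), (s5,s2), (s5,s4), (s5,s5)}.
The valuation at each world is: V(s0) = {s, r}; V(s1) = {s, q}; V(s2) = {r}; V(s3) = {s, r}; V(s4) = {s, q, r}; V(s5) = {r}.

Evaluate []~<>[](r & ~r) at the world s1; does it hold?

At s1: []~<>[](r & ~r) requires ~<>[](r & ~r) at every successor {s1, s2}.
    At s1: <>[](r & ~r) is false, so ~<>[](r & ~r) is true.
      At s1: <>[](r & ~r) requires [](r & ~r) at some successor in {s1, s2}.
        At s1: [](r & ~r) is false.
        At s2: [](r & ~r) is false.
      So <>[](r & ~r) is false at s1.
    At s2: <>[](r & ~r) is false, so ~<>[](r & ~r) is true.
      At s2: <>[](r & ~r) requires [](r & ~r) at some successor in {s2}.
        At s2: [](r & ~r) is false.
      So <>[](r & ~r) is false at s2.
So []~<>[](r & ~r) is true at s1.

Yes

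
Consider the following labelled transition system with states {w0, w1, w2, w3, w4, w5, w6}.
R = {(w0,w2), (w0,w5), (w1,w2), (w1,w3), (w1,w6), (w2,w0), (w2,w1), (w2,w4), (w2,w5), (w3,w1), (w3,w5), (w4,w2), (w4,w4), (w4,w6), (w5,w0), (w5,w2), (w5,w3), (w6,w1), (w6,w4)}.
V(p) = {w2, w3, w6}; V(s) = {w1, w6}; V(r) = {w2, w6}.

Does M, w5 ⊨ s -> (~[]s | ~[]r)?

At w5: s is false, ~[]s | ~[]r is true, so s -> (~[]s | ~[]r) is true.
  At w5: ~[]s is true, ~[]r is true, so ~[]s | ~[]r is true.
    At w5: []s is false, so ~[]s is true.
      At w5: []s requires s at every successor {w0, w2, w3}.
        s fails at w0, so []s is false at w5.
    At w5: []r is false, so ~[]r is true.
      At w5: []r requires r at every successor {w0, w2, w3}.
        r fails at w0, so []r is false at w5.

Yes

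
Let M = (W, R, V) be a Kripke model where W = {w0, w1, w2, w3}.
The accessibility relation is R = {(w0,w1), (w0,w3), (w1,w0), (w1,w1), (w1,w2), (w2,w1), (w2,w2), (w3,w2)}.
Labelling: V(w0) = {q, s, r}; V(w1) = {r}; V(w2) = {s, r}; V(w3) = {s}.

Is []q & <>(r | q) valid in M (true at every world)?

No

Let φ = []q & <>(r | q). Evaluate φ at each world:
  w0 (successors {w1, w3}): φ is false.
  w1 (successors {w0, w1, w2}): φ is false.
  w2 (successors {w1, w2}): φ is false.
  w3 (successors {w2}): φ is false.
Detail at w0 (counterexample):
  At w0: []q is false, <>(r | q) is true, so []q & <>(r | q) is false.
    At w0: []q requires q at every successor {w1, w3}.
      q fails at w1, so []q is false at w0.
    At w0: <>(r | q) requires r | q at some successor in {w1, w3}.
      r | q holds at w1, so <>(r | q) is true at w0.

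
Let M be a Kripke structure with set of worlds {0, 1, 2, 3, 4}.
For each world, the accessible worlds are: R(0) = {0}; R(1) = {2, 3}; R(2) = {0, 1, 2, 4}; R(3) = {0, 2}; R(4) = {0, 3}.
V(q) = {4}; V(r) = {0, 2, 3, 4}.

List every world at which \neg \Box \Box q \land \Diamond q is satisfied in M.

Recall that \Box ψ holds at a world iff ψ holds at every accessible world, and \Diamond ψ holds iff ψ holds at some accessible world.
Let φ = \neg \Box \Box q \land \Diamond q. Evaluate φ at each world:
  0 (successors {0}): φ is false.
  1 (successors {2, 3}): φ is false.
  2 (successors {0, 1, 2, 4}): φ is true.
  3 (successors {0, 2}): φ is false.
  4 (successors {0, 3}): φ is false.
For instance, at 0:
  At 0: \neg \Box \Box q is true, \Diamond q is false, so \neg \Box \Box q \land \Diamond q is false.
    At 0: \Box \Box q is false, so \neg \Box \Box q is true.
      At 0: \Box \Box q requires \Box q at every successor {0}.
        \Box q fails at 0, so \Box \Box q is false at 0.
    At 0: \Diamond q requires q at some successor in {0}.
      At 0: q is false.
    So \Diamond q is false at 0.
Satisfying worlds: {2}

2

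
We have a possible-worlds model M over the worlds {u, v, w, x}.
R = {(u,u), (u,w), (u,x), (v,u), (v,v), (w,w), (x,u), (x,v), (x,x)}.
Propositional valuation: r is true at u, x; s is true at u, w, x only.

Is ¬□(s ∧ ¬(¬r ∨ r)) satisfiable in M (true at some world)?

Let φ = ¬□(s ∧ ¬(¬r ∨ r)). Evaluate φ at each world:
  u (successors {u, w, x}): φ is true.
  v (successors {u, v}): φ is true.
  w (successors {w}): φ is true.
  x (successors {u, v, x}): φ is true.
Detail at u (witness):
  At u: □(s ∧ ¬(¬r ∨ r)) is false, so ¬□(s ∧ ¬(¬r ∨ r)) is true.
    At u: □(s ∧ ¬(¬r ∨ r)) requires s ∧ ¬(¬r ∨ r) at every successor {u, w, x}.
      s ∧ ¬(¬r ∨ r) fails at u, so □(s ∧ ¬(¬r ∨ r)) is false at u.

Yes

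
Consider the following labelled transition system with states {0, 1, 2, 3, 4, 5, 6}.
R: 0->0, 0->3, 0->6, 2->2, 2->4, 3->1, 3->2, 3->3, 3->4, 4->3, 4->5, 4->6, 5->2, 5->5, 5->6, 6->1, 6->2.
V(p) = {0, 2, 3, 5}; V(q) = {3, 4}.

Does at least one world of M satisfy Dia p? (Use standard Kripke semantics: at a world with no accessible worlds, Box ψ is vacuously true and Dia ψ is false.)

Yes

Let φ = Dia p. Evaluate φ at each world:
  0 (successors {0, 3, 6}): φ is true.
  1 (successors ∅): φ is false.
  2 (successors {2, 4}): φ is true.
  3 (successors {1, 2, 3, 4}): φ is true.
  4 (successors {3, 5, 6}): φ is true.
  5 (successors {2, 5, 6}): φ is true.
  6 (successors {1, 2}): φ is true.
Detail at 0 (witness):
  At 0: Dia p requires p at some successor in {0, 3, 6}.
    p holds at 0, so Dia p is true at 0.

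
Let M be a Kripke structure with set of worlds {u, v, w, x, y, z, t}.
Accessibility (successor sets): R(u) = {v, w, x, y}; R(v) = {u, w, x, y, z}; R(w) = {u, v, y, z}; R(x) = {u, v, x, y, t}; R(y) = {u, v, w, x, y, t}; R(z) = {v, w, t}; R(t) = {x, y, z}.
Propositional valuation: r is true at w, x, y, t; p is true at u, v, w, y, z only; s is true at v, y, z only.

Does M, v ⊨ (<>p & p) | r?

At v: <>p & p is true, r is false, so (<>p & p) | r is true.
  At v: <>p is true, p is true, so <>p & p is true.
    At v: <>p requires p at some successor in {u, w, x, y, z}.
      p holds at u, so <>p is true at v.

Yes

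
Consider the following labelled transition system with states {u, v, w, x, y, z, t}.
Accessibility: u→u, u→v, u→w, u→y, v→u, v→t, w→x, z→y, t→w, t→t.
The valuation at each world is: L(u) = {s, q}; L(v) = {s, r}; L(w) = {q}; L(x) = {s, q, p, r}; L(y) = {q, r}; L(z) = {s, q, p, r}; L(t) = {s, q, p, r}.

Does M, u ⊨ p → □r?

Recall that □ψ holds at a world iff ψ holds at every accessible world, and ◇ψ holds iff ψ holds at some accessible world.
At u: p is false, □r is false, so p → □r is true.
  At u: □r requires r at every successor {u, v, w, y}.
    r fails at u, so □r is false at u.

Yes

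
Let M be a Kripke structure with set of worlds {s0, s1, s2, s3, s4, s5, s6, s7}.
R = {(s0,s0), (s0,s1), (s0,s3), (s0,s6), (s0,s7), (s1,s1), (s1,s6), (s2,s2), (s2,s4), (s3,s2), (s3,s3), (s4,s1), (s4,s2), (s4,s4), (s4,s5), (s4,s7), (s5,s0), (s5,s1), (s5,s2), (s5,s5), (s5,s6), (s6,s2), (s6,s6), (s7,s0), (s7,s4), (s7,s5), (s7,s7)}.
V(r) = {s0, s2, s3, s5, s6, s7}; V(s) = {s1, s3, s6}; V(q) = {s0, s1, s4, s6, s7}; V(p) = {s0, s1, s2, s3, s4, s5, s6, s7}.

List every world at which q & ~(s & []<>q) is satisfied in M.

Let φ = q & ~(s & []<>q). Evaluate φ at each world:
  s0 (successors {s0, s1, s3, s6, s7}): φ is true.
  s1 (successors {s1, s6}): φ is false.
  s2 (successors {s2, s4}): φ is false.
  s3 (successors {s2, s3}): φ is false.
  s4 (successors {s1, s2, s4, s5, s7}): φ is true.
  s5 (successors {s0, s1, s2, s5, s6}): φ is false.
  s6 (successors {s2, s6}): φ is false.
  s7 (successors {s0, s4, s5, s7}): φ is true.
For instance, at s7:
  At s7: q is true, ~(s & []<>q) is true, so q & ~(s & []<>q) is true.
    At s7: s & []<>q is false, so ~(s & []<>q) is true.
      At s7: s is false, []<>q is true, so s & []<>q is false.
Satisfying worlds: {s0, s4, s7}

s0, s4, s7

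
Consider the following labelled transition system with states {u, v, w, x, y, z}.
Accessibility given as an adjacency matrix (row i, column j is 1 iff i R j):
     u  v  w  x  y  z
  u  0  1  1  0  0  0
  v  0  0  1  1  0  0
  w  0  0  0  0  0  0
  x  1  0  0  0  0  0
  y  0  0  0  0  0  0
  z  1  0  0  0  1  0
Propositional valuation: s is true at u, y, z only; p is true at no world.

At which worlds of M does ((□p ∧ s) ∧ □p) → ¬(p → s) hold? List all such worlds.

Recall that □ψ holds at a world iff ψ holds at every accessible world, and ◇ψ holds iff ψ holds at some accessible world.
Let φ = ((□p ∧ s) ∧ □p) → ¬(p → s). Evaluate φ at each world:
  u (successors {v, w}): φ is true.
  v (successors {w, x}): φ is true.
  w (successors ∅): φ is true.
  x (successors {u}): φ is true.
  y (successors ∅): φ is false.
  z (successors {u, y}): φ is true.
For instance, at z:
  At z: (□p ∧ s) ∧ □p is false, ¬(p → s) is false, so ((□p ∧ s) ∧ □p) → ¬(p → s) is true.
    At z: □p ∧ s is false, □p is false, so (□p ∧ s) ∧ □p is false.
      At z: □p is false, s is true, so □p ∧ s is false.
      At z: □p requires p at every successor {u, y}.
        p fails at u, so □p is false at z.
Satisfying worlds: {u, v, w, x, z}

u, v, w, x, z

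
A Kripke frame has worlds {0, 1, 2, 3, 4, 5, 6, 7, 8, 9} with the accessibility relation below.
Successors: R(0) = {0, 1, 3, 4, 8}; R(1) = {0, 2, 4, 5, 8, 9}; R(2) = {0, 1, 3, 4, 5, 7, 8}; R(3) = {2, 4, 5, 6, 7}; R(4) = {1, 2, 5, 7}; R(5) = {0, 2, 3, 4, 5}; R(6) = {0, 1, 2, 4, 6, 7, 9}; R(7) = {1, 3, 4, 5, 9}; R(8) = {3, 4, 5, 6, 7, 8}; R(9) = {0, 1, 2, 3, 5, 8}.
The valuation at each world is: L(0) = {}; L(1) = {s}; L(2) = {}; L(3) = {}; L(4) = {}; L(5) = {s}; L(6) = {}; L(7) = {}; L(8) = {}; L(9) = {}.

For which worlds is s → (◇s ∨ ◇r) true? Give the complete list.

Let φ = s → (◇s ∨ ◇r). Evaluate φ at each world:
  0 (successors {0, 1, 3, 4, 8}): φ is true.
  1 (successors {0, 2, 4, 5, 8, 9}): φ is true.
  2 (successors {0, 1, 3, 4, 5, 7, 8}): φ is true.
  3 (successors {2, 4, 5, 6, 7}): φ is true.
  4 (successors {1, 2, 5, 7}): φ is true.
  5 (successors {0, 2, 3, 4, 5}): φ is true.
  6 (successors {0, 1, 2, 4, 6, 7, 9}): φ is true.
  7 (successors {1, 3, 4, 5, 9}): φ is true.
  8 (successors {3, 4, 5, 6, 7, 8}): φ is true.
  9 (successors {0, 1, 2, 3, 5, 8}): φ is true.
For instance, at 6:
  At 6: s is false, ◇s ∨ ◇r is true, so s → (◇s ∨ ◇r) is true.
    At 6: ◇s is true, ◇r is false, so ◇s ∨ ◇r is true.
      At 6: ◇s requires s at some successor in {0, 1, 2, 4, 6, 7, 9}.
        s holds at 1, so ◇s is true at 6.
      At 6: ◇r requires r at some successor in {0, 1, 2, 4, 6, 7, 9}.
        At 0: r is false.
        At 1: r is false.
        At 2: r is false.
        At 4: r is false.
        At 6: r is false.
        At 7: r is false.
        At 9: r is false.
      So ◇r is false at 6.
Satisfying worlds: {0, 1, 2, 3, 4, 5, 6, 7, 8, 9}

0, 1, 2, 3, 4, 5, 6, 7, 8, 9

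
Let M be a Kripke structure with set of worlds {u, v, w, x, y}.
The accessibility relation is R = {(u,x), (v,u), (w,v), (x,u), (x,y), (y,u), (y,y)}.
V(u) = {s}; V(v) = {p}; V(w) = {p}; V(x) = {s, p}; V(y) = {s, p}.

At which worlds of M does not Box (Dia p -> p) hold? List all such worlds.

Recall that Box ψ holds at a world iff ψ holds at every accessible world, and Dia ψ holds iff ψ holds at some accessible world.
Let φ = not Box (Dia p -> p). Evaluate φ at each world:
  u (successors {x}): φ is false.
  v (successors {u}): φ is true.
  w (successors {v}): φ is false.
  x (successors {u, y}): φ is true.
  y (successors {u, y}): φ is true.
For instance, at v:
  At v: Box (Dia p -> p) is false, so not Box (Dia p -> p) is true.
    At v: Box (Dia p -> p) requires Dia p -> p at every successor {u}.
      Dia p -> p fails at u, so Box (Dia p -> p) is false at v.
Satisfying worlds: {v, x, y}

v, x, y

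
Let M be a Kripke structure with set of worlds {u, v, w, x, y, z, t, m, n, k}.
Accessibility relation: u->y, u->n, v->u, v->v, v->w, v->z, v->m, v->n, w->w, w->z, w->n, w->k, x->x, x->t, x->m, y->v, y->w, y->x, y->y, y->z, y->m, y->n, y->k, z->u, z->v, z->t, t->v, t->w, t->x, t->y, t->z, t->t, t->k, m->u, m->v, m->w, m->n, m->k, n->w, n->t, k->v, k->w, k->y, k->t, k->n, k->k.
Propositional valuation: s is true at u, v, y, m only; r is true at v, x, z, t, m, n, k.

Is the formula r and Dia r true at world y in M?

No

At y: r is false, Dia r is true, so r and Dia r is false.
  At y: Dia r requires r at some successor in {v, w, x, y, z, m, n, k}.
    r holds at v, so Dia r is true at y.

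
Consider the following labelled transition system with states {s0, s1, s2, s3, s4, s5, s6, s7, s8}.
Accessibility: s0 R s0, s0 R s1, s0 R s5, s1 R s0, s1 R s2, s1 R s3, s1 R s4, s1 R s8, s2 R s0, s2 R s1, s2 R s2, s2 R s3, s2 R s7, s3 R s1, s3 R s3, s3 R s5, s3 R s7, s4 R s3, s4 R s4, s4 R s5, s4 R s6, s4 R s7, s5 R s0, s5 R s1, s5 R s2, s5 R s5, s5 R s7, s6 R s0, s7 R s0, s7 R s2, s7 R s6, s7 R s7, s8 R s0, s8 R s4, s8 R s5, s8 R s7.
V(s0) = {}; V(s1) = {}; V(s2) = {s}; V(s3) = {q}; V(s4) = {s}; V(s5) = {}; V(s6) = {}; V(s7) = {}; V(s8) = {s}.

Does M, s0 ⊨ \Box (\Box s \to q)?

At s0: \Box (\Box s \to q) requires \Box s \to q at every successor {s0, s1, s5}.
    At s0: \Box s is false, q is false, so \Box s \to q is true.
      At s0: \Box s requires s at every successor {s0, s1, s5}.
        s fails at s0, so \Box s is false at s0.
    At s1: \Box s is false, q is false, so \Box s \to q is true.
      At s1: \Box s requires s at every successor {s0, s2, s3, s4, s8}.
        s fails at s0, so \Box s is false at s1.
    At s5: \Box s is false, q is false, so \Box s \to q is true.
      At s5: \Box s requires s at every successor {s0, s1, s2, s5, s7}.
        s fails at s0, so \Box s is false at s5.
So \Box (\Box s \to q) is true at s0.

Yes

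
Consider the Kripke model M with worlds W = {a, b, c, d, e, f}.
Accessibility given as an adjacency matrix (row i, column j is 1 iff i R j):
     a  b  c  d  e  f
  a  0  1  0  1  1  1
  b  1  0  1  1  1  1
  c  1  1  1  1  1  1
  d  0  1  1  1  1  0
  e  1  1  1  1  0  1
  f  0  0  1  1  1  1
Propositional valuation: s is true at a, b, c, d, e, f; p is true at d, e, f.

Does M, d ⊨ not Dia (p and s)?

Recall that Dia ψ holds at a world iff ψ holds at some accessible world.
At d: Dia (p and s) is true, so not Dia (p and s) is false.
  At d: Dia (p and s) requires p and s at some successor in {b, c, d, e}.
    p and s holds at d, so Dia (p and s) is true at d.

No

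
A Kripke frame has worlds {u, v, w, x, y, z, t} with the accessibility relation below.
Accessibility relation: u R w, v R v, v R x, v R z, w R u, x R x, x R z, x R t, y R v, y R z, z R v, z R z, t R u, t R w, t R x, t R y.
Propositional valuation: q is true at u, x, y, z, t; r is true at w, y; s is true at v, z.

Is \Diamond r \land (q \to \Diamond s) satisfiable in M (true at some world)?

Let φ = \Diamond r \land (q \to \Diamond s). Evaluate φ at each world:
  u (successors {w}): φ is false.
  v (successors {v, x, z}): φ is false.
  w (successors {u}): φ is false.
  x (successors {x, z, t}): φ is false.
  y (successors {v, z}): φ is false.
  z (successors {v, z}): φ is false.
  t (successors {u, w, x, y}): φ is false.
For instance, at w:
  At w: \Diamond r is false, q \to \Diamond s is true, so \Diamond r \land (q \to \Diamond s) is false.
    At w: \Diamond r requires r at some successor in {u}.
      At u: r is false.
    So \Diamond r is false at w.
    At w: q is false, \Diamond s is false, so q \to \Diamond s is true.
      At w: \Diamond s requires s at some successor in {u}.
        At u: s is false.
      So \Diamond s is false at w.

No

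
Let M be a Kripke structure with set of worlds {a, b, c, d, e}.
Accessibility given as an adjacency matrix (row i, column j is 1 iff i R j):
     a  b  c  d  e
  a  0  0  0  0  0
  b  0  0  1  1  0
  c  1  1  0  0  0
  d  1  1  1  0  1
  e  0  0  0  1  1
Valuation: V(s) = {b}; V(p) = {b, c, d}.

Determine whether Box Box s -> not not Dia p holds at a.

No

At a: Box Box s is true, not not Dia p is false, so Box Box s -> not not Dia p is false.
  At a: no accessible worlds, so Box Box s holds vacuously.
  At a: not Dia p is true, so not not Dia p is false.
    At a: Dia p is false, so not Dia p is true.
      At a: no accessible worlds, so Dia p is false.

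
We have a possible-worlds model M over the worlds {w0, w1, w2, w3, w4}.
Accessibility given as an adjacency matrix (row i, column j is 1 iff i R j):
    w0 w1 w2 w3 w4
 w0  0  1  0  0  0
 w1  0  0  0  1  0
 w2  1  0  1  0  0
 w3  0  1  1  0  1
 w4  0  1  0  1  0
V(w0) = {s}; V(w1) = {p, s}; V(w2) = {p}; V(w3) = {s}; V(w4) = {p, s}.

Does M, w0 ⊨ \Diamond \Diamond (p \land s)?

No

At w0: \Diamond \Diamond (p \land s) requires \Diamond (p \land s) at some successor in {w1}.
  At w1: \Diamond (p \land s) is false.
So \Diamond \Diamond (p \land s) is false at w0.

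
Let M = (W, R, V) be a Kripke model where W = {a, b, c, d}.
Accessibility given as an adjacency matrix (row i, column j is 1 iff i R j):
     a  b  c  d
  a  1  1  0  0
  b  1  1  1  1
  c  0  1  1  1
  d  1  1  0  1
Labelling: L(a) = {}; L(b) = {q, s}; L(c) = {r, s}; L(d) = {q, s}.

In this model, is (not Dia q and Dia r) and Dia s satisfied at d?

Recall that Dia ψ holds at a world iff ψ holds at some accessible world.
At d: not Dia q and Dia r is false, Dia s is true, so (not Dia q and Dia r) and Dia s is false.
  At d: not Dia q is false, Dia r is false, so not Dia q and Dia r is false.
    At d: Dia q is true, so not Dia q is false.
      At d: Dia q requires q at some successor in {a, b, d}.
        q holds at b, so Dia q is true at d.
    At d: Dia r requires r at some successor in {a, b, d}.
      At a: r is false.
      At b: r is false.
      At d: r is false.
    So Dia r is false at d.
  At d: Dia s requires s at some successor in {a, b, d}.
    s holds at b, so Dia s is true at d.

No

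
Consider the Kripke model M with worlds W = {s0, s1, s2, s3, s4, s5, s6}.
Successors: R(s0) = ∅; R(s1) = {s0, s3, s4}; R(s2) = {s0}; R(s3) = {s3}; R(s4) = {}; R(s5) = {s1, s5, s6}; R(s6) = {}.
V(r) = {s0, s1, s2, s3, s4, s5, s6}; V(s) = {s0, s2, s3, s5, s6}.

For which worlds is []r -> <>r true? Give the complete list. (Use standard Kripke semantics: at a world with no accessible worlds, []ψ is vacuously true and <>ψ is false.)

s1, s2, s3, s5

Let φ = []r -> <>r. Evaluate φ at each world:
  s0 (successors ∅): φ is false.
  s1 (successors {s0, s3, s4}): φ is true.
  s2 (successors {s0}): φ is true.
  s3 (successors {s3}): φ is true.
  s4 (successors ∅): φ is false.
  s5 (successors {s1, s5, s6}): φ is true.
  s6 (successors ∅): φ is false.
For instance, at s3:
  At s3: []r is true, <>r is true, so []r -> <>r is true.
    At s3: []r requires r at every successor {s3}.
      At s3: r is true.
    So []r is true at s3.
    At s3: <>r requires r at some successor in {s3}.
      r holds at s3, so <>r is true at s3.
Satisfying worlds: {s1, s2, s3, s5}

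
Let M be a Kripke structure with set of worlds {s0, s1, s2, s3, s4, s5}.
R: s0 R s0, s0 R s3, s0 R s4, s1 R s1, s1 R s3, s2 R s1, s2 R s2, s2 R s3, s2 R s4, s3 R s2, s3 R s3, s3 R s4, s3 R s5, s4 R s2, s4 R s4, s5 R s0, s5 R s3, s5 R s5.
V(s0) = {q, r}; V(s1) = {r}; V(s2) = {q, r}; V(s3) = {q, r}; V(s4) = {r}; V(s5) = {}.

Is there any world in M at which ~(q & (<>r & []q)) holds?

Yes

Let φ = ~(q & (<>r & []q)). Evaluate φ at each world:
  s0 (successors {s0, s3, s4}): φ is true.
  s1 (successors {s1, s3}): φ is true.
  s2 (successors {s1, s2, s3, s4}): φ is true.
  s3 (successors {s2, s3, s4, s5}): φ is true.
  s4 (successors {s2, s4}): φ is true.
  s5 (successors {s0, s3, s5}): φ is true.
Detail at s0 (witness):
  At s0: q & (<>r & []q) is false, so ~(q & (<>r & []q)) is true.
    At s0: q is true, <>r & []q is false, so q & (<>r & []q) is false.
      At s0: <>r is true, []q is false, so <>r & []q is false.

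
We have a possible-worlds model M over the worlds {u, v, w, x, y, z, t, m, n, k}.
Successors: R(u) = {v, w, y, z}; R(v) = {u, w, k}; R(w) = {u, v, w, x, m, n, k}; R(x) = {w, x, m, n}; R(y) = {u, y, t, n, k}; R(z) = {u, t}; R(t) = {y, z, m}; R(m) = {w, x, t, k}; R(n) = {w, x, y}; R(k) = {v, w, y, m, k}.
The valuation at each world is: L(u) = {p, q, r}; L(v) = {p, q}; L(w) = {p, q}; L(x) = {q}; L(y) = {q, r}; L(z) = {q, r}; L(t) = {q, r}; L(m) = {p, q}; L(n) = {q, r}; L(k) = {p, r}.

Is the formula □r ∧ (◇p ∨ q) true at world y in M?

Yes

At y: □r is true, ◇p ∨ q is true, so □r ∧ (◇p ∨ q) is true.
  At y: □r requires r at every successor {u, y, t, n, k}.
    At u: r is true.
    At y: r is true.
    At t: r is true.
    At n: r is true.
    At k: r is true.
  So □r is true at y.
  At y: ◇p is true, q is true, so ◇p ∨ q is true.
    At y: ◇p requires p at some successor in {u, y, t, n, k}.
      p holds at u, so ◇p is true at y.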